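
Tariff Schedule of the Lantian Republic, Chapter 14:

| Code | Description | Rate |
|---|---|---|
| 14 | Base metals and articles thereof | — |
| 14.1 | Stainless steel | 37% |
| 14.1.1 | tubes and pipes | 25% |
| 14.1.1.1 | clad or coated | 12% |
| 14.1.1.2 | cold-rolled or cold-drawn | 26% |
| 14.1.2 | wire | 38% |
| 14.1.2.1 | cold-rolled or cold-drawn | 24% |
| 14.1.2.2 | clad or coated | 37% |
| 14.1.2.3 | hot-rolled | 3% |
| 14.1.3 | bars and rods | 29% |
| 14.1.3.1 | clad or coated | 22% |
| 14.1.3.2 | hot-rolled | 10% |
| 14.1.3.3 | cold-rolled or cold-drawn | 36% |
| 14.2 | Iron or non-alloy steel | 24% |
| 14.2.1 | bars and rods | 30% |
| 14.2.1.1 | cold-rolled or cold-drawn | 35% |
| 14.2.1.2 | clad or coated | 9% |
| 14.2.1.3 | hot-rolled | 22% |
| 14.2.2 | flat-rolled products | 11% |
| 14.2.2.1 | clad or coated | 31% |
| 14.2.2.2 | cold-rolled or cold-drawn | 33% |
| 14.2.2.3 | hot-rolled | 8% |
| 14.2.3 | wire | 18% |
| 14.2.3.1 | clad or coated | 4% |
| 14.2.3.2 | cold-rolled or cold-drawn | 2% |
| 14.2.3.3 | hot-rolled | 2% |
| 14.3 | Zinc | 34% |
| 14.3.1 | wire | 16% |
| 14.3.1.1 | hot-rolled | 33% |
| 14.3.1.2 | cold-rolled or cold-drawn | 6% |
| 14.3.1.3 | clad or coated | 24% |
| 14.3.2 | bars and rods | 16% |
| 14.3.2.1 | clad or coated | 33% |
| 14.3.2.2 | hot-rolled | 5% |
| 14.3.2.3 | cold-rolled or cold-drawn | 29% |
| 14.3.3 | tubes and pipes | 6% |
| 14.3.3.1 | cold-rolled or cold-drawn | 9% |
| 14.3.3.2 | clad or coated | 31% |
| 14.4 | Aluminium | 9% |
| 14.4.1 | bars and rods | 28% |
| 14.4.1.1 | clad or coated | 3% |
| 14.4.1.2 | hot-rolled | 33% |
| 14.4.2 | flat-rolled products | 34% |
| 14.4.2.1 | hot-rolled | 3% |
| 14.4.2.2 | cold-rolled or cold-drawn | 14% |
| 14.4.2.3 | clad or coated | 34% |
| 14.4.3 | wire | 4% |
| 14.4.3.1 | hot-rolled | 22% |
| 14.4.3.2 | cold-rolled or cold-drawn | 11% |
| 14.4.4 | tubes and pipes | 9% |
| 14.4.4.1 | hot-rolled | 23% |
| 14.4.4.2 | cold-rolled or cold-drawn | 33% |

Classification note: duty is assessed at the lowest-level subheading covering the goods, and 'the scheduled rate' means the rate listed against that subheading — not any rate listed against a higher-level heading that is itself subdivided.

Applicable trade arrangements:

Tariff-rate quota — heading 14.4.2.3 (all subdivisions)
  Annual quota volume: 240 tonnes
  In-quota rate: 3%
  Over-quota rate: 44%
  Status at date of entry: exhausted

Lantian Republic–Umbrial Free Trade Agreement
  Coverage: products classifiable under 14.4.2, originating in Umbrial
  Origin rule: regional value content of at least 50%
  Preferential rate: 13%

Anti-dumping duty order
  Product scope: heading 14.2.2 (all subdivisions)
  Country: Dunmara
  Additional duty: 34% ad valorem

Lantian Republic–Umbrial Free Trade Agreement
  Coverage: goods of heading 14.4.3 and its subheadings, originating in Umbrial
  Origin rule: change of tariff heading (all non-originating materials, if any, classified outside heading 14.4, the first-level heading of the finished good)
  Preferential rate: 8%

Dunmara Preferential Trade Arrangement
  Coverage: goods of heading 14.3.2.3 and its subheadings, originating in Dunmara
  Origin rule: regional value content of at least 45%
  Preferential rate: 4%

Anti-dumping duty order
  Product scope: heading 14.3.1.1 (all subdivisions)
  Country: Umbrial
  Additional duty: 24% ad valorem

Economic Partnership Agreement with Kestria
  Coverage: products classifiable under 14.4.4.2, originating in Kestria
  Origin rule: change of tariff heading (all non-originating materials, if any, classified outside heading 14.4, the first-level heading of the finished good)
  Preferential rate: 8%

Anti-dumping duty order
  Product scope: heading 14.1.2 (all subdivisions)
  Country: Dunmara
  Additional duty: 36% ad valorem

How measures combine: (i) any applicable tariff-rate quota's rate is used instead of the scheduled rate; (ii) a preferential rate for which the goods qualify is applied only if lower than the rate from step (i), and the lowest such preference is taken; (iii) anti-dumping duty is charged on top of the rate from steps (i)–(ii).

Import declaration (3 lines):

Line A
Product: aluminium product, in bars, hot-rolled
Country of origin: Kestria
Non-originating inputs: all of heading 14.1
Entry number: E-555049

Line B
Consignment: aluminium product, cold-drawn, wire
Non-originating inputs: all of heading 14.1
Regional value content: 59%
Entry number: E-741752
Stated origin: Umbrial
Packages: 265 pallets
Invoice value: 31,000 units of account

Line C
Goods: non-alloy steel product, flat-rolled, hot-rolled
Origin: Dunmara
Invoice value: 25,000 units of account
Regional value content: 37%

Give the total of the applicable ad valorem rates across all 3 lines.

Line A: aluminium → 14.4; in bars → 14.4.1; hot-rolled → 14.4.1.2. Scheduled 33%. Kestria agreement on 14.4.4.2: 14.4.1.2 not covered. → 33%.
Line B: aluminium → 14.4; wire → 14.4.3; cold-drawn → 14.4.3.2. Scheduled 11%. Umbrial agreement on 14.4.2: 14.4.3.2 not covered; Umbrial agreement on 14.4.3: CTH met → 8% available; preferential 8%. → 8%.
Line C: non-alloy steel → 14.2; flat-rolled → 14.2.2; hot-rolled → 14.2.2.3. Scheduled 8%. Dunmara agreement on 14.3.2.3: 14.2.2.3 not covered; anti-dumping (Dunmara, 14.2.2): +34%; total 8% + 34% = 42%. → 42%.
Sum: 33% + 8% + 42% = 83%.

83%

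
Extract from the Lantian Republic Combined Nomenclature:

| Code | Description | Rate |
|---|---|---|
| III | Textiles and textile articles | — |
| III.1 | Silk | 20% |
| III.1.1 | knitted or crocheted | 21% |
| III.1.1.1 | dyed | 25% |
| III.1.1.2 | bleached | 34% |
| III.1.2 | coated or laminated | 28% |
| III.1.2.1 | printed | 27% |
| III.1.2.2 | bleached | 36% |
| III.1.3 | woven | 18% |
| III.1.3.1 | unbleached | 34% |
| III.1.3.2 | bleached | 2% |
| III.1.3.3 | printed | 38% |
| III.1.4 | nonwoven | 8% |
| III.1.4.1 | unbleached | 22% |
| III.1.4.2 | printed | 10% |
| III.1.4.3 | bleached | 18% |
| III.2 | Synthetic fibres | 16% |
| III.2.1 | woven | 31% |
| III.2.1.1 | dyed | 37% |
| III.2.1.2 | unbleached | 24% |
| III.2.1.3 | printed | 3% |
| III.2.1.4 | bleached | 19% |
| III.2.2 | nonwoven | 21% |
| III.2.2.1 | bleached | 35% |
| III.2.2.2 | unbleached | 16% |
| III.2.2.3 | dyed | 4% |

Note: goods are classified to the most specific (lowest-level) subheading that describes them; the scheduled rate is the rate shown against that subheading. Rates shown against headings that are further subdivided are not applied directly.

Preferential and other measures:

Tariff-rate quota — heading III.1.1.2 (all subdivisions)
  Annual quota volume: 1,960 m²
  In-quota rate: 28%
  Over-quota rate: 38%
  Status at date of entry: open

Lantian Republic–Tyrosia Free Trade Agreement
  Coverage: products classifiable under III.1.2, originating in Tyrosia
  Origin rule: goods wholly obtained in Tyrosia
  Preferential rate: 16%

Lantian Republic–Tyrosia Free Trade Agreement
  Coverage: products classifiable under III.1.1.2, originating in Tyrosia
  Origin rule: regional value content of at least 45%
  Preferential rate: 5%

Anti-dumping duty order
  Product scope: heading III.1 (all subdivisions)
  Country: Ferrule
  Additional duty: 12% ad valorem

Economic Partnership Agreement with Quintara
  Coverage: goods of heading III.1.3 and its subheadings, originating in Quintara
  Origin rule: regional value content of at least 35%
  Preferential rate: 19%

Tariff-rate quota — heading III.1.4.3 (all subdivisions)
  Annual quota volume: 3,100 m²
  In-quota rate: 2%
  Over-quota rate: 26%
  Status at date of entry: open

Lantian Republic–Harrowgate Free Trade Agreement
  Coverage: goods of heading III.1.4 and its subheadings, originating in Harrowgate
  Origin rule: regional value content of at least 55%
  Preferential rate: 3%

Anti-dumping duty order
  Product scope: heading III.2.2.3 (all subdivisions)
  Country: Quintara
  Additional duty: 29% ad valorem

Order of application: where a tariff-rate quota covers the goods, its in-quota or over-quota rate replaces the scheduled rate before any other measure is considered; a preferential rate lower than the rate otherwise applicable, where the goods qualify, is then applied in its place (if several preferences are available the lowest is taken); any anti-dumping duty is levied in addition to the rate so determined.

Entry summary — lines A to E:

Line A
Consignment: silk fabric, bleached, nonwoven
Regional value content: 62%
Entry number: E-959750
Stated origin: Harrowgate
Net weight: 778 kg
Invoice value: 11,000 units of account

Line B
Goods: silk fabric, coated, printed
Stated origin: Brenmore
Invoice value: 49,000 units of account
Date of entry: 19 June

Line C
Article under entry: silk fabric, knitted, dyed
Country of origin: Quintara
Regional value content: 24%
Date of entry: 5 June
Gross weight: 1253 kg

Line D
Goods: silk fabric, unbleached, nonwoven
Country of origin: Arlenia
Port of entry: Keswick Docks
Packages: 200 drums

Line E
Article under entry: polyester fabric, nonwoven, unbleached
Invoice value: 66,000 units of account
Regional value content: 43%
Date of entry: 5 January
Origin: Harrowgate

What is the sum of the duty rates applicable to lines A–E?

92%

Line A: silk → III.1; nonwoven → III.1.4; bleached → III.1.4.3. Scheduled 18%. quota on III.1.4.3 open → in-quota 2%; Harrowgate agreement on III.1.4: RVC ≥ 55% → 3% available; preference 3% not lower than 2% → no reduction. → 2%.
Line B: silk → III.1; coated → III.1.2; printed → III.1.2.1. Scheduled 27%. No special measure applies. → 27%.
Line C: silk → III.1; knitted → III.1.1; dyed → III.1.1.1. Scheduled 25%. Quintara agreement on III.1.3: III.1.1.1 not covered. → 25%.
Line D: silk → III.1; nonwoven → III.1.4; unbleached → III.1.4.1. Scheduled 22%. No special measure applies. → 22%.
Line E: polyester → III.2; nonwoven → III.2.2; unbleached → III.2.2.2. Scheduled 16%. Harrowgate agreement on III.1.4: III.2.2.2 not covered. → 16%.
Sum: 2% + 27% + 25% + 22% + 16% = 92%.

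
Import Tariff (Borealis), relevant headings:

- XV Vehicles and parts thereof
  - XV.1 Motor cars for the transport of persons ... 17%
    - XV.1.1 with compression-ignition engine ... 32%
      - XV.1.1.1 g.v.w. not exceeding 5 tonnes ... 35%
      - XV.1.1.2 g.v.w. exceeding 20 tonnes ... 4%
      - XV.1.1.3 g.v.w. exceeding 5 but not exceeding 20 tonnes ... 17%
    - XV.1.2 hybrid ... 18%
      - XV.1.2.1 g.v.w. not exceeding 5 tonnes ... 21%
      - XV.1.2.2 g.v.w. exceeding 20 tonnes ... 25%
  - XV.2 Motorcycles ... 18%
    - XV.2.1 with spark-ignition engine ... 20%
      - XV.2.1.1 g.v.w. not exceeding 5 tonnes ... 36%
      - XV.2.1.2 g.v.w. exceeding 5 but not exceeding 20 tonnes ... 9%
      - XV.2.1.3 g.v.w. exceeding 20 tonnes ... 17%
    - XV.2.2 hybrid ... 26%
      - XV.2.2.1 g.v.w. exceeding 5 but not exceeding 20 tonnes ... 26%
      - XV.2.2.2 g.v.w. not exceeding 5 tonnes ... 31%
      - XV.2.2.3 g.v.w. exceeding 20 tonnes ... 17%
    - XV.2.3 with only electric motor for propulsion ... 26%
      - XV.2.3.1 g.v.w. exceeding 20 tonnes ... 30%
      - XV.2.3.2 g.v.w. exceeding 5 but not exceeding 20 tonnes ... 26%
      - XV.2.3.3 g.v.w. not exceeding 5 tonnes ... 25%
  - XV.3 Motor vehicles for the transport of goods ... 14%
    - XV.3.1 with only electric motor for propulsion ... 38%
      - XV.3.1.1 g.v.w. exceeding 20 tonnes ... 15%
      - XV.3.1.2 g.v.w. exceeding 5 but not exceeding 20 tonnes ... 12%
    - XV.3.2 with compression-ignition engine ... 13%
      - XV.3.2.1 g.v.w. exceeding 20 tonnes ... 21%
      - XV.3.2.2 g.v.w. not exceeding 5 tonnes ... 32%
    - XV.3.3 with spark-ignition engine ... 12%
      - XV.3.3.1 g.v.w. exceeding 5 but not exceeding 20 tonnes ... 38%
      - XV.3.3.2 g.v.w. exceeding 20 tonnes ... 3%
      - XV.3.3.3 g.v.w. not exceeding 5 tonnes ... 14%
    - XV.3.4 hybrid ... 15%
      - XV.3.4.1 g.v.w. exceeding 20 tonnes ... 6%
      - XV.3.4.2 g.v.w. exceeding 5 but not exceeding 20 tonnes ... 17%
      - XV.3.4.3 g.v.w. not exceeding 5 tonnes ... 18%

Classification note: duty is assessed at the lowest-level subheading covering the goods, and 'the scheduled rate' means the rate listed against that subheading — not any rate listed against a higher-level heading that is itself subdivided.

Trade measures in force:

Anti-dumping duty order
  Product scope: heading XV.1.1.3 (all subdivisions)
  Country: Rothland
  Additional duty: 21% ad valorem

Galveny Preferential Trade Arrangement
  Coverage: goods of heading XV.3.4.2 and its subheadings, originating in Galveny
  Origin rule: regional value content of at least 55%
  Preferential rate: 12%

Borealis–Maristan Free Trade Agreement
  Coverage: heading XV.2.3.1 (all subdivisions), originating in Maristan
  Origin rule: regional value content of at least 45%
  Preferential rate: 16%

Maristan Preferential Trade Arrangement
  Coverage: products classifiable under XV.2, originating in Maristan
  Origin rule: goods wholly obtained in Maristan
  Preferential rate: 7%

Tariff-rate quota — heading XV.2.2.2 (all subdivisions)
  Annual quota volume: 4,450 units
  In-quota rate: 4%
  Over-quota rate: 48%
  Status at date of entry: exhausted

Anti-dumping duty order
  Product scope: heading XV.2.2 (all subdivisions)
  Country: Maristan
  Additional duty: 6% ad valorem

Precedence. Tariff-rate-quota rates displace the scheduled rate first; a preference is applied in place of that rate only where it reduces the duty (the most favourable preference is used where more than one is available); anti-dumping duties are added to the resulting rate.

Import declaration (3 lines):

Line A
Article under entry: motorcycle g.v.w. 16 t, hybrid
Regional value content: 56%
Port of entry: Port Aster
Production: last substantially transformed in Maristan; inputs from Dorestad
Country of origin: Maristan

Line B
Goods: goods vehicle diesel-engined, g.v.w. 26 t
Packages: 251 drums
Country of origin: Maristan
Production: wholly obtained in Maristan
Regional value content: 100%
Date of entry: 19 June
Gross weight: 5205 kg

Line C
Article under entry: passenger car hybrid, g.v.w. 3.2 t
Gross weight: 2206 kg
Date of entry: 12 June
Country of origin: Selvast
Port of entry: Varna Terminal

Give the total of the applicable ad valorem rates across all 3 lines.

74%

Line A: motorcycle → XV.2; hybrid → XV.2.2; g.v.w. 16 t → XV.2.2.1. Scheduled 26%. Maristan agreement on XV.2.3.1: XV.2.2.1 not covered; Maristan agreement on XV.2: not wholly obtained; anti-dumping (Maristan, XV.2.2): +6%; total 26% + 6% = 32%. → 32%.
Line B: goods vehicle → XV.3; diesel-engined → XV.3.2; g.v.w. 26 t → XV.3.2.1. Scheduled 21%. Maristan agreement on XV.2.3.1: XV.3.2.1 not covered; Maristan agreement on XV.2: XV.3.2.1 not covered. → 21%.
Line C: passenger car → XV.1; hybrid → XV.1.2; g.v.w. 3.2 t → XV.1.2.1. Scheduled 21%. No special measure applies. → 21%.
Sum: 32% + 21% + 21% = 74%.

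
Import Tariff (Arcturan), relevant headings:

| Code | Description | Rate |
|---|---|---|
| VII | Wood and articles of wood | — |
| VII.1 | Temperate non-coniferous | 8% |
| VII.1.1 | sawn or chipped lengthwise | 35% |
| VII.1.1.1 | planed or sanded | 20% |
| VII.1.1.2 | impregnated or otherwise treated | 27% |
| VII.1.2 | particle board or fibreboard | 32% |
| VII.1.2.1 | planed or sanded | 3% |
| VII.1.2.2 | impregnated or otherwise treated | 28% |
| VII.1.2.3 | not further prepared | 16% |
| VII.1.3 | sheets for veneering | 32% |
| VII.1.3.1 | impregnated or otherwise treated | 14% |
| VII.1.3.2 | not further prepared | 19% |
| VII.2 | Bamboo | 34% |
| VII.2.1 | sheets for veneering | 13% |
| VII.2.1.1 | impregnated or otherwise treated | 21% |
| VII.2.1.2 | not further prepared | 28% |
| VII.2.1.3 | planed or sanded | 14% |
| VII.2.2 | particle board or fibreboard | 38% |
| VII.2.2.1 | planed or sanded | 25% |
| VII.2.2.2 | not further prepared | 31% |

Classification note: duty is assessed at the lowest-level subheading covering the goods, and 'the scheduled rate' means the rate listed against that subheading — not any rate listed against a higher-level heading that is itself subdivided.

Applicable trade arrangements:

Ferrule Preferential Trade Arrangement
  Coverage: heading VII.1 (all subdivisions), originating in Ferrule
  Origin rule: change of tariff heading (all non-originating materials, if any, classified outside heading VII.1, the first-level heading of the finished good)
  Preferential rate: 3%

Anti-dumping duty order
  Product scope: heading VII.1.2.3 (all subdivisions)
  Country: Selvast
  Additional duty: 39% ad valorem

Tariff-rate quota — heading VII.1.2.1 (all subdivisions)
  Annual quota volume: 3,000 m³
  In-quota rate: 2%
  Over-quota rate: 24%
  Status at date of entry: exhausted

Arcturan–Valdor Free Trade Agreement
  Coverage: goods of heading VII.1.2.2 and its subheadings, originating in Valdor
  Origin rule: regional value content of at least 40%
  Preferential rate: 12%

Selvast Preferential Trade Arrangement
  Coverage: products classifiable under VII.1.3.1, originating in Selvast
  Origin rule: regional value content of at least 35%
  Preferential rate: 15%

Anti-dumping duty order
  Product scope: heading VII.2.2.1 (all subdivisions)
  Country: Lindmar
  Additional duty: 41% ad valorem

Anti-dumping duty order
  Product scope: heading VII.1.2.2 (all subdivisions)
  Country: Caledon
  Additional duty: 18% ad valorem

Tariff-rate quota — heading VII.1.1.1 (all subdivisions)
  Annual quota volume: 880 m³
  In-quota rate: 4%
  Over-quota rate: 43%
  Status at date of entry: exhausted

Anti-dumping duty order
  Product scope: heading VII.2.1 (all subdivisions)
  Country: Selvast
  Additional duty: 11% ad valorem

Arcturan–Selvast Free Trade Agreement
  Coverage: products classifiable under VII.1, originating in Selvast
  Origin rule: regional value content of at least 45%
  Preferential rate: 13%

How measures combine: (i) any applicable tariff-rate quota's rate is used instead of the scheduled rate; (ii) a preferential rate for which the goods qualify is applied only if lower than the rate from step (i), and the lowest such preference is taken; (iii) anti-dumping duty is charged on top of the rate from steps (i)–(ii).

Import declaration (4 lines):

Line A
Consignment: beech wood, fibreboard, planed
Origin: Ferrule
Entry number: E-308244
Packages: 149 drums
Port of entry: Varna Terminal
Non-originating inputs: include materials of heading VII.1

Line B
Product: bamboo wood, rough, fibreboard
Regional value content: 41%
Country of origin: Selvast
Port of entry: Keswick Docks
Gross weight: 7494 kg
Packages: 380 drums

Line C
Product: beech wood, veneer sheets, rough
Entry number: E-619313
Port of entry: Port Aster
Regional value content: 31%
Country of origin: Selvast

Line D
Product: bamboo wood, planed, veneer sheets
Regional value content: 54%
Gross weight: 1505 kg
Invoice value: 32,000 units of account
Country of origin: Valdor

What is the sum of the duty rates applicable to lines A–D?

Line A: beech → VII.1; fibreboard → VII.1.2; planed → VII.1.2.1. Scheduled 3%. quota on VII.1.2.1 exhausted → over-quota 24%; Ferrule agreement on VII.1: CTH not met. → 24%.
Line B: bamboo → VII.2; fibreboard → VII.2.2; rough → VII.2.2.2. Scheduled 31%. Selvast agreement on VII.1.3.1: VII.2.2.2 not covered; Selvast agreement on VII.1: VII.2.2.2 not covered. → 31%.
Line C: beech → VII.1; veneer sheets → VII.1.3; rough → VII.1.3.2. Scheduled 19%. Selvast agreement on VII.1.3.1: VII.1.3.2 not covered; Selvast agreement on VII.1: RVC < 45%. → 19%.
Line D: bamboo → VII.2; veneer sheets → VII.2.1; planed → VII.2.1.3. Scheduled 14%. Valdor agreement on VII.1.2.2: VII.2.1.3 not covered. → 14%.
Sum: 24% + 31% + 19% + 14% = 88%.

88%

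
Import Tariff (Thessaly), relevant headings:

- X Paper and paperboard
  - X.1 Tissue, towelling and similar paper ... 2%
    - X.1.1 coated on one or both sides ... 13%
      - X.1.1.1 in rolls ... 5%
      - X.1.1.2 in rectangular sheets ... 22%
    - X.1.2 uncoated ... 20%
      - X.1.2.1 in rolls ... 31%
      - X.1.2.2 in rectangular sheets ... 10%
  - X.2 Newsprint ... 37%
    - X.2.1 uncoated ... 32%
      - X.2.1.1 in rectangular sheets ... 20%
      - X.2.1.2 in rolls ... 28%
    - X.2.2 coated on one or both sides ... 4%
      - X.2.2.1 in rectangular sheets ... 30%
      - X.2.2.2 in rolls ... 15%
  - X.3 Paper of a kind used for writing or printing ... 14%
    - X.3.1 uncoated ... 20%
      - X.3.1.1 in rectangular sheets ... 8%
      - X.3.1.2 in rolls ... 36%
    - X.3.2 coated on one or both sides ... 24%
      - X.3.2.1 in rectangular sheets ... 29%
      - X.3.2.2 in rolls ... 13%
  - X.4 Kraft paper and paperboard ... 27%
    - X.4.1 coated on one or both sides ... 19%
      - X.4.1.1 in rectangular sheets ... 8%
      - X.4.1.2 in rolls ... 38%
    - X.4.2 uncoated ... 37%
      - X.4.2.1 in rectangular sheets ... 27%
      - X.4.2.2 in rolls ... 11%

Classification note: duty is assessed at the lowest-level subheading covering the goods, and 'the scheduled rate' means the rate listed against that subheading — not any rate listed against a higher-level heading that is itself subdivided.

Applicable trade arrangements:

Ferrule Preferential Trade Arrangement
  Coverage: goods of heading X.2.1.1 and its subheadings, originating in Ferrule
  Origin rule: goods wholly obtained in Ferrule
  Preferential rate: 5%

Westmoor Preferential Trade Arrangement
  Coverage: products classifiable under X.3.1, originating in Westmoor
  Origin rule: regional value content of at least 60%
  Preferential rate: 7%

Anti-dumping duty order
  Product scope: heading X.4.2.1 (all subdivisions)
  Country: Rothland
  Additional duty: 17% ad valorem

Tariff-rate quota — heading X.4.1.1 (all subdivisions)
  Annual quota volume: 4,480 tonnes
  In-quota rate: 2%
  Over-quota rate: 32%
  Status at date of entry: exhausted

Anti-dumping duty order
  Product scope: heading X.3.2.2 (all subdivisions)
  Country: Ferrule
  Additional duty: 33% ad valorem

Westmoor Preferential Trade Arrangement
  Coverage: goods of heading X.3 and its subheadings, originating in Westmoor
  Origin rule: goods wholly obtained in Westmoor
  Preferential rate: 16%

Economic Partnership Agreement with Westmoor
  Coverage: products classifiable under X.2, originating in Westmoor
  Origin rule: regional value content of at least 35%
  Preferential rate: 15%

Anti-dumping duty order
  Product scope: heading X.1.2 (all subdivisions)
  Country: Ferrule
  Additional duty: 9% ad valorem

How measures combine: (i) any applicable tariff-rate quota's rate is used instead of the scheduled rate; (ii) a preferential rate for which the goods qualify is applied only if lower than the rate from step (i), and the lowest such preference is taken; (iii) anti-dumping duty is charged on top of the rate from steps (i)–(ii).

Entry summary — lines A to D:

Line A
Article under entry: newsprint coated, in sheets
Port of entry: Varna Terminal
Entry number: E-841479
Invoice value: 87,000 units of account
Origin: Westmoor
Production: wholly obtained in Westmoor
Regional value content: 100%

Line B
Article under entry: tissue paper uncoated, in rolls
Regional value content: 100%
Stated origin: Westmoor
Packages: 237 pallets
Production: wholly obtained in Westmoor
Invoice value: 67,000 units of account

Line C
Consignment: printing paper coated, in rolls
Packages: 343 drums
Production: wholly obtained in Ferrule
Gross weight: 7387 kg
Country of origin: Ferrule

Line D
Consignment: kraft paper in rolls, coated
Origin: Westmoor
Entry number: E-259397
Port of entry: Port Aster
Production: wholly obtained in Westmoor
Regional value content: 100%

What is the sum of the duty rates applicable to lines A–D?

Line A: newsprint → X.2; coated → X.2.2; in sheets → X.2.2.1. Scheduled 30%. Westmoor agreement on X.3.1: X.2.2.1 not covered; Westmoor agreement on X.3: X.2.2.1 not covered; Westmoor agreement on X.2: RVC ≥ 35% → 15% available; preferential 15%. → 15%.
Line B: tissue paper → X.1; uncoated → X.1.2; in rolls → X.1.2.1. Scheduled 31%. Westmoor agreement on X.3.1: X.1.2.1 not covered; Westmoor agreement on X.3: X.1.2.1 not covered; Westmoor agreement on X.2: X.1.2.1 not covered. → 31%.
Line C: printing paper → X.3; coated → X.3.2; in rolls → X.3.2.2. Scheduled 13%. Ferrule agreement on X.2.1.1: X.3.2.2 not covered; anti-dumping (Ferrule, X.3.2.2): +33%; total 13% + 33% = 46%. → 46%.
Line D: kraft paper → X.4; coated → X.4.1; in rolls → X.4.1.2. Scheduled 38%. Westmoor agreement on X.3.1: X.4.1.2 not covered; Westmoor agreement on X.3: X.4.1.2 not covered; Westmoor agreement on X.2: X.4.1.2 not covered. → 38%.
Sum: 15% + 31% + 46% + 38% = 130%.

130%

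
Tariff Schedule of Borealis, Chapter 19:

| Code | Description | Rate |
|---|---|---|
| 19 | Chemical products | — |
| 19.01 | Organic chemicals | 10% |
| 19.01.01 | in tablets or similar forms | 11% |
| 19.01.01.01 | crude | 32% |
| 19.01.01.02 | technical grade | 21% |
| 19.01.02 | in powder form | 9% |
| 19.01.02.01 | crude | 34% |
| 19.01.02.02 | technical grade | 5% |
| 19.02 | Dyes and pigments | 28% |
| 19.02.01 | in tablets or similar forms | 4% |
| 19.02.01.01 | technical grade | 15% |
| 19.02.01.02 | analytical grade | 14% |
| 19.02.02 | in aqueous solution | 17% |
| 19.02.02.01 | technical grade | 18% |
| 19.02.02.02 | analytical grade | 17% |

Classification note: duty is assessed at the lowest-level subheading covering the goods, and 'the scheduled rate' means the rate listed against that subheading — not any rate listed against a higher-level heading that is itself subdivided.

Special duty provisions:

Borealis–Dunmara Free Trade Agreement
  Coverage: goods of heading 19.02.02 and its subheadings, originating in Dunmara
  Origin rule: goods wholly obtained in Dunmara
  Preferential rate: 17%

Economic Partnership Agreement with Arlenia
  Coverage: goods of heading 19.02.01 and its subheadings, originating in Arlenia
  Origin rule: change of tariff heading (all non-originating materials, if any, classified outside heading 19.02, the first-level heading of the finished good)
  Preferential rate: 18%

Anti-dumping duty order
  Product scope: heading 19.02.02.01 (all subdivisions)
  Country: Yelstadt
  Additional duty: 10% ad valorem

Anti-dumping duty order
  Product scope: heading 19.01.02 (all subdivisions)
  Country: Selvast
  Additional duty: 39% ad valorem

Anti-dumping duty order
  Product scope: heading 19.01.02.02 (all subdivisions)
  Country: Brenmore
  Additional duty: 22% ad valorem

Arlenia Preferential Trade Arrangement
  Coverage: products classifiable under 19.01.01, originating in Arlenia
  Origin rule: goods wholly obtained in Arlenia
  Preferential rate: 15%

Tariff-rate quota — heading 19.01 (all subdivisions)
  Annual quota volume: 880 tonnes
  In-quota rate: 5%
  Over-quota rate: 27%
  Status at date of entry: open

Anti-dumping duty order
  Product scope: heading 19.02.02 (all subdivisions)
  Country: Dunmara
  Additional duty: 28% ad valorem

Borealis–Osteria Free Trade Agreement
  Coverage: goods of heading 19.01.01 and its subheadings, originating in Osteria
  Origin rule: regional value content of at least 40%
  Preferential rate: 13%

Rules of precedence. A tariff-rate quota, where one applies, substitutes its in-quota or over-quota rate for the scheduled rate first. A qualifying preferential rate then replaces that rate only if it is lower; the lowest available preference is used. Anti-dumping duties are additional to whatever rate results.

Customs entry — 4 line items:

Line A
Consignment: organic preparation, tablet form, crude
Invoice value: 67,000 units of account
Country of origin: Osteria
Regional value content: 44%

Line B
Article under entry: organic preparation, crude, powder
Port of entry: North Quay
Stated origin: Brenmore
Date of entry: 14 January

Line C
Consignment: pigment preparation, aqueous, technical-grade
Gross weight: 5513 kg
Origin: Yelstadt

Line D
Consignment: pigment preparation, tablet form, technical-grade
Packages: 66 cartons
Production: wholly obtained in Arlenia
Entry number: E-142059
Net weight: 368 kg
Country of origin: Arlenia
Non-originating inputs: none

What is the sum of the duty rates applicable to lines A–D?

Line A: organic → 19.01; tablet form → 19.01.01; crude → 19.01.01.01. Scheduled 32%. quota on 19.01 open → in-quota 5%; Osteria agreement on 19.01.01: RVC ≥ 40% → 13% available; preference 13% not lower than 5% → no reduction. → 5%.
Line B: organic → 19.01; powder → 19.01.02; crude → 19.01.02.01. Scheduled 34%. quota on 19.01 open → in-quota 5%. → 5%.
Line C: pigment → 19.02; aqueous → 19.02.02; technical-grade → 19.02.02.01. Scheduled 18%. anti-dumping (Yelstadt, 19.02.02.01): +10%; total 18% + 10% = 28%. → 28%.
Line D: pigment → 19.02; tablet form → 19.02.01; technical-grade → 19.02.01.01. Scheduled 15%. Arlenia agreement on 19.02.01: CTH met → 18% available; Arlenia agreement on 19.01.01: 19.02.01.01 not covered; preference 18% not lower than 15% → no reduction. → 15%.
Sum: 5% + 5% + 28% + 15% = 53%.

53%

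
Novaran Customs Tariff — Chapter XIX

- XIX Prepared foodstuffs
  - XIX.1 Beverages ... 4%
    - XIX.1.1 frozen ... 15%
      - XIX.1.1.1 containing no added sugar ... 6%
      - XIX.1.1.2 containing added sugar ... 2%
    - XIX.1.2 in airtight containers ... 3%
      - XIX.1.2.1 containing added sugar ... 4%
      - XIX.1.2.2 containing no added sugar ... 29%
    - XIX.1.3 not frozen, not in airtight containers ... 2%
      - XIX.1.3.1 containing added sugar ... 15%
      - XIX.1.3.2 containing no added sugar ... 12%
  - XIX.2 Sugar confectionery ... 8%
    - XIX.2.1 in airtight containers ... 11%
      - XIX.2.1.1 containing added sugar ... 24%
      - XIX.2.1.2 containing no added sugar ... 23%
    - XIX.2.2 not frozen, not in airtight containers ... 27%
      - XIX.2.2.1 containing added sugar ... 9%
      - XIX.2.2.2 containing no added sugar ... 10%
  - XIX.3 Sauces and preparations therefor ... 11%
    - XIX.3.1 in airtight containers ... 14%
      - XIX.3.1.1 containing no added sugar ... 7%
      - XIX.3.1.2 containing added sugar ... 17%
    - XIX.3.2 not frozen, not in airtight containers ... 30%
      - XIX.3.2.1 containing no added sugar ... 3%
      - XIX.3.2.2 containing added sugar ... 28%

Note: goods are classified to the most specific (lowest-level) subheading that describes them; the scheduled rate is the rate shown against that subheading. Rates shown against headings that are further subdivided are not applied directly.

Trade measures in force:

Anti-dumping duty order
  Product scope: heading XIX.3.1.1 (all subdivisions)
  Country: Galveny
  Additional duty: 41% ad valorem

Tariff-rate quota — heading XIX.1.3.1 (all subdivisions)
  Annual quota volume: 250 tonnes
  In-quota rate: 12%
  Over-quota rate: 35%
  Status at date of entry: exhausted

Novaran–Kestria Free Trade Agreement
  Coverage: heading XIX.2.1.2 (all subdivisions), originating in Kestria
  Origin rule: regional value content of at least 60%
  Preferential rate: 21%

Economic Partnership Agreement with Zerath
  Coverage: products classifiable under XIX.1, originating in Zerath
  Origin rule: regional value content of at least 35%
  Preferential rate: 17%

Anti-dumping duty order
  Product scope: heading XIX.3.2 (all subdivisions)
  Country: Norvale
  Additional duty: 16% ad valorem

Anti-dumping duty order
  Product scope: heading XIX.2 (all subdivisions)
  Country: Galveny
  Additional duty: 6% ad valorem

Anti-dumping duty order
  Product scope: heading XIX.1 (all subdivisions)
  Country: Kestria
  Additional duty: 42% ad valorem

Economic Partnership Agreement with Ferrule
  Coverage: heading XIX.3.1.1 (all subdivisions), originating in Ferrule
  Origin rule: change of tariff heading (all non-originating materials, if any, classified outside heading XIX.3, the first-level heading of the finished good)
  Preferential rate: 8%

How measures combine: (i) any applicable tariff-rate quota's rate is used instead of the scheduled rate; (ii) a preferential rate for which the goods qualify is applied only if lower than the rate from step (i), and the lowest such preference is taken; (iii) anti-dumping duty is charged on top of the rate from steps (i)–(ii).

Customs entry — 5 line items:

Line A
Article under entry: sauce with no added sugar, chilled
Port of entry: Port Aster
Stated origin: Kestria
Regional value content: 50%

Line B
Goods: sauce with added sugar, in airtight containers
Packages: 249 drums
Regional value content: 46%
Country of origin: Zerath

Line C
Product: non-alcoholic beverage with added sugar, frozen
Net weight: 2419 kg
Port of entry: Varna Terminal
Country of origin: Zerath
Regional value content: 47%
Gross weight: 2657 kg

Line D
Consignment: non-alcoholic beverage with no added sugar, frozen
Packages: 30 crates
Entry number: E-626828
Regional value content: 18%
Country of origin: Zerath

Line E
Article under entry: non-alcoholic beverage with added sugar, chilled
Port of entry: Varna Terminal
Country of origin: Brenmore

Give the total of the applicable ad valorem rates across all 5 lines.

63%

Line A: sauce → XIX.3; chilled → XIX.3.2; with no added sugar → XIX.3.2.1. Scheduled 3%. Kestria agreement on XIX.2.1.2: XIX.3.2.1 not covered. → 3%.
Line B: sauce → XIX.3; in airtight containers → XIX.3.1; with added sugar → XIX.3.1.2. Scheduled 17%. Zerath agreement on XIX.1: XIX.3.1.2 not covered. → 17%.
Line C: non-alcoholic beverage → XIX.1; frozen → XIX.1.1; with added sugar → XIX.1.1.2. Scheduled 2%. Zerath agreement on XIX.1: RVC ≥ 35% → 17% available; preference 17% not lower than 2% → no reduction. → 2%.
Line D: non-alcoholic beverage → XIX.1; frozen → XIX.1.1; with no added sugar → XIX.1.1.1. Scheduled 6%. Zerath agreement on XIX.1: RVC < 35%. → 6%.
Line E: non-alcoholic beverage → XIX.1; chilled → XIX.1.3; with added sugar → XIX.1.3.1. Scheduled 15%. quota on XIX.1.3.1 exhausted → over-quota 35%. → 35%.
Sum: 3% + 17% + 2% + 6% + 35% = 63%.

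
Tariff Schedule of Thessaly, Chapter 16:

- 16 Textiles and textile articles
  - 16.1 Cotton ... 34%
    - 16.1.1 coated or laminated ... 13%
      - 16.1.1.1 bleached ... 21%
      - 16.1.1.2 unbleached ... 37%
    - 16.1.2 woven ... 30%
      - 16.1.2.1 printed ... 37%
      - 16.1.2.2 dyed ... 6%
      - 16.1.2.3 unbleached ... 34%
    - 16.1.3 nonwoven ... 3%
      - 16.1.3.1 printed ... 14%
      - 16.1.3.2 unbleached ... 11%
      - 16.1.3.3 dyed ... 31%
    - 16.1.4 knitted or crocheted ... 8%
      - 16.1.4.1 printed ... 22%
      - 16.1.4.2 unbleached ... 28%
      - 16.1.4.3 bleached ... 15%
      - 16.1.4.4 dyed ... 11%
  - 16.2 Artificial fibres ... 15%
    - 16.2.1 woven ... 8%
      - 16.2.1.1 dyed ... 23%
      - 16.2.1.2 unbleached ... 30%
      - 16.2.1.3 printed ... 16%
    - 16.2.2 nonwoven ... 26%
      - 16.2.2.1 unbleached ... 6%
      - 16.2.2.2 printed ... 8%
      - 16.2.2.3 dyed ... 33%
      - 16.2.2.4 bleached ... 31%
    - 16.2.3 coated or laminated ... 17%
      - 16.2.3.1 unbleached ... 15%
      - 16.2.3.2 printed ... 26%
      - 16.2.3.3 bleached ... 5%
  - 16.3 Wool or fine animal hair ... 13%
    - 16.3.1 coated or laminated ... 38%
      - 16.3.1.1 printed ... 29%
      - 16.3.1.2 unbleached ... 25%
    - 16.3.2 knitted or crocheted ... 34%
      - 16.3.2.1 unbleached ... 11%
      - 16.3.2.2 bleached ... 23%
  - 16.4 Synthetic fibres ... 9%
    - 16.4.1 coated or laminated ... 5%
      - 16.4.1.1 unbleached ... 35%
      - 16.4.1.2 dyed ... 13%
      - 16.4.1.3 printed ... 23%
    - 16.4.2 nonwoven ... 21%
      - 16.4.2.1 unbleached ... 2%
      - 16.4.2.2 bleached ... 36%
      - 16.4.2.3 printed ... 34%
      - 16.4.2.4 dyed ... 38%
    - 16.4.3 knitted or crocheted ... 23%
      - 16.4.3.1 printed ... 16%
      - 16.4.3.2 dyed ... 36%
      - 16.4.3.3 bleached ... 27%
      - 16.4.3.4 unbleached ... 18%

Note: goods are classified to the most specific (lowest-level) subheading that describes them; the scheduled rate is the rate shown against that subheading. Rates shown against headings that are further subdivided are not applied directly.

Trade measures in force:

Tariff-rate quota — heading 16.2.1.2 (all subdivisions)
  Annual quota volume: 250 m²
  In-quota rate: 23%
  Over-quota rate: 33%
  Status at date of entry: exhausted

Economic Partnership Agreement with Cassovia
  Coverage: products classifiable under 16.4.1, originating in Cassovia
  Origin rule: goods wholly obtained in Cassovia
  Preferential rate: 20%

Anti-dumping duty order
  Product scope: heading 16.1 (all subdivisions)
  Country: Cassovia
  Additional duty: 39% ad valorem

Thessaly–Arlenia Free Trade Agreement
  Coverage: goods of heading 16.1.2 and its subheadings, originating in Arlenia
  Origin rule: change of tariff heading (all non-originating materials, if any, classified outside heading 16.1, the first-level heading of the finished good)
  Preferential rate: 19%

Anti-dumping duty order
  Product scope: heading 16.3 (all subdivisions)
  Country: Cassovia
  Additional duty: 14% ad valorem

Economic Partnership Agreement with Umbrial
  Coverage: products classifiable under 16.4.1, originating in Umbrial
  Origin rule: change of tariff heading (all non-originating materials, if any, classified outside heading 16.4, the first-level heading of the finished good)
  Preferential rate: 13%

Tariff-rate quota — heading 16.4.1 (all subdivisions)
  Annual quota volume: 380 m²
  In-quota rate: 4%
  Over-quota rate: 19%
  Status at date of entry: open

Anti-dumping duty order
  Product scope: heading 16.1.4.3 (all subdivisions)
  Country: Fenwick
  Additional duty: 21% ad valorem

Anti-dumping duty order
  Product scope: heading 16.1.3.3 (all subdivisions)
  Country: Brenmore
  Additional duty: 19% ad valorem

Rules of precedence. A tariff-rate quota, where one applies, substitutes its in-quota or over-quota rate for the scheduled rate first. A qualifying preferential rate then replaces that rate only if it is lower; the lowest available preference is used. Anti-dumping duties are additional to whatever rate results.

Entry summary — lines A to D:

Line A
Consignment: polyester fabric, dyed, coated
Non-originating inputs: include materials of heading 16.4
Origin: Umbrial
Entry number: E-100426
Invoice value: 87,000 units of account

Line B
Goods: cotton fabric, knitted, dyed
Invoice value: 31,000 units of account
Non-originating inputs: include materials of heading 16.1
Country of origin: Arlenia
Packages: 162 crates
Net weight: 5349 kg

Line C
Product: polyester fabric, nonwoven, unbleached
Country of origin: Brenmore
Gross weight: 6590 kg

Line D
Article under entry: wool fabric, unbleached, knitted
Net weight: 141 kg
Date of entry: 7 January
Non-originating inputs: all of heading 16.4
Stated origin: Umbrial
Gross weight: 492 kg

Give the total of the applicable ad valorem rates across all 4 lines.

Line A: polyester → 16.4; coated → 16.4.1; dyed → 16.4.1.2. Scheduled 13%. quota on 16.4.1 open → in-quota 4%; Umbrial agreement on 16.4.1: CTH not met. → 4%.
Line B: cotton → 16.1; knitted → 16.1.4; dyed → 16.1.4.4. Scheduled 11%. Arlenia agreement on 16.1.2: 16.1.4.4 not covered. → 11%.
Line C: polyester → 16.4; nonwoven → 16.4.2; unbleached → 16.4.2.1. Scheduled 2%. No special measure applies. → 2%.
Line D: wool → 16.3; knitted → 16.3.2; unbleached → 16.3.2.1. Scheduled 11%. Umbrial agreement on 16.4.1: 16.3.2.1 not covered. → 11%.
Sum: 4% + 11% + 2% + 11% = 28%.

28%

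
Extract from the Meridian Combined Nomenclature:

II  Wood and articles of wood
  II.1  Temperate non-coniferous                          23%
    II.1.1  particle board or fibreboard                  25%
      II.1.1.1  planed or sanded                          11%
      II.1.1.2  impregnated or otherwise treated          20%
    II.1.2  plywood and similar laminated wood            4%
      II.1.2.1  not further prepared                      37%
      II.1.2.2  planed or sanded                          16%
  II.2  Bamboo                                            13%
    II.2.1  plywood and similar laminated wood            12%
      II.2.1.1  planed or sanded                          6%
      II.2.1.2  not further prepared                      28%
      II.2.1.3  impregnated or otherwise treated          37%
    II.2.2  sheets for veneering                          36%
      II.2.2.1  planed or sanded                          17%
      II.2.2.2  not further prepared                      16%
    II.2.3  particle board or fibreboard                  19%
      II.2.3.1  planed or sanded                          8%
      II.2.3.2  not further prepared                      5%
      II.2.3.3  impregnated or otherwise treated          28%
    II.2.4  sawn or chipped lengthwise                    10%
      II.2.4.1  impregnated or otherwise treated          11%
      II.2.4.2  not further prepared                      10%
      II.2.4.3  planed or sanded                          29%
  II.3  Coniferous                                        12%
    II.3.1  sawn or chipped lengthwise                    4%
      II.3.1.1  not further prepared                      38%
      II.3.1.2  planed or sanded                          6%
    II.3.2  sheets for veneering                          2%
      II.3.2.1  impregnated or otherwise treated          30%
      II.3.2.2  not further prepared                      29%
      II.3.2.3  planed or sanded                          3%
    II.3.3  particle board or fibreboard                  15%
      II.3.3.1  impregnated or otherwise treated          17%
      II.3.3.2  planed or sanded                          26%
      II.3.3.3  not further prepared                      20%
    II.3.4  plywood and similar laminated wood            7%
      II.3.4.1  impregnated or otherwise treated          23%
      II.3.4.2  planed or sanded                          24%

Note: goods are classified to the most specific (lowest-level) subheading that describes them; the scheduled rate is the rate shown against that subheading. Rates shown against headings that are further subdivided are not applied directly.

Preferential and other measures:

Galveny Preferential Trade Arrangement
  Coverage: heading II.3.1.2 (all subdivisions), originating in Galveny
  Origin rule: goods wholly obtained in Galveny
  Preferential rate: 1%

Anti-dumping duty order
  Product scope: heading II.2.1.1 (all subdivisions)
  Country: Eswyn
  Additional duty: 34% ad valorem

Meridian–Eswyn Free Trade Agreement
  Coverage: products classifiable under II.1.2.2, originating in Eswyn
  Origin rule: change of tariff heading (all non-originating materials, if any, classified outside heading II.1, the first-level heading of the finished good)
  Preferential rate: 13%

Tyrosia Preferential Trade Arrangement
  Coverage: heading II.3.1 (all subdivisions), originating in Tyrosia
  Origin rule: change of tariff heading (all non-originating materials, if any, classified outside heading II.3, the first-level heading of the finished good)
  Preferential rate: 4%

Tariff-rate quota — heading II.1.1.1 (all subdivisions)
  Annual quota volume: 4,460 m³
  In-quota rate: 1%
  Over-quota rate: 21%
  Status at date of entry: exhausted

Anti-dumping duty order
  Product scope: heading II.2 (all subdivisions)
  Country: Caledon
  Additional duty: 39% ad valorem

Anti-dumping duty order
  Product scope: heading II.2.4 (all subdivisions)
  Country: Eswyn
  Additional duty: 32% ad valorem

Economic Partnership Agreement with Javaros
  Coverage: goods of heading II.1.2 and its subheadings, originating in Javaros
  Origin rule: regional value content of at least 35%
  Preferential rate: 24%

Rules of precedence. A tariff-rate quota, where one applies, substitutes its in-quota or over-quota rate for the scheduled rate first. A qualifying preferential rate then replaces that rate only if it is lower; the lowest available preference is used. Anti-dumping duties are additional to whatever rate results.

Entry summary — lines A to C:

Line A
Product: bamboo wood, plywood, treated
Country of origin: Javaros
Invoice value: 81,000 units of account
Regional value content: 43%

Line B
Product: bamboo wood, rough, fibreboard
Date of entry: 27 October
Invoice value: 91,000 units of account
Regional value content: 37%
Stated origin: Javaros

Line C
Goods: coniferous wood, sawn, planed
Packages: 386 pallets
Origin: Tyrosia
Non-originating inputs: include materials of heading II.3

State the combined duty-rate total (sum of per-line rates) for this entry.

Line A: bamboo → II.2; plywood → II.2.1; treated → II.2.1.3. Scheduled 37%. Javaros agreement on II.1.2: II.2.1.3 not covered. → 37%.
Line B: bamboo → II.2; fibreboard → II.2.3; rough → II.2.3.2. Scheduled 5%. Javaros agreement on II.1.2: II.2.3.2 not covered. → 5%.
Line C: coniferous → II.3; sawn → II.3.1; planed → II.3.1.2. Scheduled 6%. Tyrosia agreement on II.3.1: CTH not met. → 6%.
Sum: 37% + 5% + 6% = 48%.

48%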